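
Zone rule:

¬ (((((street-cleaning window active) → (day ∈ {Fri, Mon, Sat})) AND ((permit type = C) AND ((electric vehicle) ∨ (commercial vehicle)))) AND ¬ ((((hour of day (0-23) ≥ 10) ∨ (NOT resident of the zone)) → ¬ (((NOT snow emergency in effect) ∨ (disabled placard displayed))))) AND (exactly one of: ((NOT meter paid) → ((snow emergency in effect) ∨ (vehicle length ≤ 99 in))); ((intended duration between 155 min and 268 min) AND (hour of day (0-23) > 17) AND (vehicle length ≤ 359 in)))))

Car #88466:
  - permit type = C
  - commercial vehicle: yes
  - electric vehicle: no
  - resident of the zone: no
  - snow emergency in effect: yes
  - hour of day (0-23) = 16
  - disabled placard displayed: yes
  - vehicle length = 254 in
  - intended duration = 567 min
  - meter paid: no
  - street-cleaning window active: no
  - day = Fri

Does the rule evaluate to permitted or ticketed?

Atomic conditions:
  street-cleaning window active: no → false
  day ∈ {Fri, Mon, Sat}: Fri is in the set → true
  permit type = C: C == C is true
  electric vehicle: no → false
  commercial vehicle: yes → true
  hour of day (0-23) ≥ 10: 16 ≥ 10 is true
  NOT resident of the zone: no → true
  NOT snow emergency in effect: yes → false
  disabled placard displayed: yes → true
  NOT meter paid: no → true
  snow emergency in effect: yes → true
  vehicle length ≤ 99 in: 254 ≤ 99 is false
  intended duration between 155 min and 268 min: 567 in [155, 268] is false
  hour of day (0-23) > 17: 16 > 17 is false
  vehicle length ≤ 359 in: 254 ≤ 359 is true
Combine:
[1.1.1] false → true (antecedent false ⇒ implication holds) = true
[1.1.2.2] false OR true = true
[1.1.2] true AND true = true
[1.1] true AND true = true
[1.2.1.1] true OR true = true
[1.2.1.2.1] false OR true = true
[1.2.1.2] NOT true = false
[1.2.1] true → false = false
[1.2] NOT false = true
[1.3.1.2] true OR false = true
[1.3.1] true → true = true
[1.3.2] false AND false AND true = false
[1.3] exactly-one(true, false) = true
[1] true AND true AND true = true
[root] NOT true = false
Overall: false → ticketed

Ticketed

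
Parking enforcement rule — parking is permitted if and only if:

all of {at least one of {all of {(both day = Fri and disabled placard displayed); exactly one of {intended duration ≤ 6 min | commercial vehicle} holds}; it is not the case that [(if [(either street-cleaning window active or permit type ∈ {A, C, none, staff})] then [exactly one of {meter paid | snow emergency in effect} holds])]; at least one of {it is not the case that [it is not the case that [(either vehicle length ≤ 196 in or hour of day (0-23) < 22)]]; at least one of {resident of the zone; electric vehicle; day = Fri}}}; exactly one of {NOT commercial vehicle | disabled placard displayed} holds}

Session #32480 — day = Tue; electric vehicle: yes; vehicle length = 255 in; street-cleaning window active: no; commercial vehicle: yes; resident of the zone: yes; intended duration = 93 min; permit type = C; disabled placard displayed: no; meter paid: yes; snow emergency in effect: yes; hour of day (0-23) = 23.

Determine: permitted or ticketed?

Atomic conditions:
  day = Fri: Tue == Fri is false
  disabled placard displayed: no → false
  intended duration ≤ 6 min: 93 ≤ 6 is false
  commercial vehicle: yes → true
  street-cleaning window active: no → false
  permit type ∈ {A, C, none, staff}: C is in the set → true
  meter paid: yes → true
  snow emergency in effect: yes → true
  vehicle length ≤ 196 in: 255 ≤ 196 is false
  hour of day (0-23) < 22: 23 < 22 is false
  resident of the zone: yes → true
  electric vehicle: yes → true
  NOT commercial vehicle: yes → false
Combine:
[1.1.1] false AND false = false
[1.1.2] exactly-one(false, true) = true
[1.1] false AND true = false
[1.2.1.1] false OR true = true
[1.2.1.2] exactly-one(true, true) = false
[1.2.1] true → false = false
[1.2] NOT false = true
[1.3.1.1.1] false OR false = false
[1.3.1.1] NOT false = true
[1.3.1] NOT true = false
[1.3.2] true OR true OR false = true
[1.3] false OR true = true
[1] false OR true OR true = true
[2] exactly-one(false, false) = false
[root] true AND false = false
Overall: false → ticketed

Ticketed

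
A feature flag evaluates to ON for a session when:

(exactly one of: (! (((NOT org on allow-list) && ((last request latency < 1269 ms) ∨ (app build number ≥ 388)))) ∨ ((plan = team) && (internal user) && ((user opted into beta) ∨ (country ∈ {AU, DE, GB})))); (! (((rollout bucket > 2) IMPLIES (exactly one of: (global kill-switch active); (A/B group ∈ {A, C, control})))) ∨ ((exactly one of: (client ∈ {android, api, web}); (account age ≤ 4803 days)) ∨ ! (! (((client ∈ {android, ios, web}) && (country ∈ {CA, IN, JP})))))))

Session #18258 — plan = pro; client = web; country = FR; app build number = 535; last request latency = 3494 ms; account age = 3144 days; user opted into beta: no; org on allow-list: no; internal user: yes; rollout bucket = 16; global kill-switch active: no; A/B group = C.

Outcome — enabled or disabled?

Disabled

Atomic conditions:
  NOT org on allow-list: no → true
  last request latency < 1269 ms: 3494 < 1269 is false
  app build number ≥ 388: 535 ≥ 388 is true
  plan = team: pro == team is false
  internal user: yes → true
  user opted into beta: no → false
  country ∈ {AU, DE, GB}: FR is not in the set → false
  rollout bucket > 2: 16 > 2 is true
  global kill-switch active: no → false
  A/B group ∈ {A, C, control}: C is in the set → true
  client ∈ {android, api, web}: web is in the set → true
  account age ≤ 4803 days: 3144 ≤ 4803 is true
  client ∈ {android, ios, web}: web is in the set → true
  country ∈ {CA, IN, JP}: FR is not in the set → false
Combine:
[1.1.1.2] false OR true = true
[1.1.1] true AND true = true
[1.1] NOT true = false
[1.2.3] false OR false = false
[1.2] false AND true AND false = false
[1] false OR false = false
[2.1.1.2] exactly-one(false, true) = true
[2.1.1] true → true = true
[2.1] NOT true = false
[2.2.1] exactly-one(true, true) = false
[2.2.2.1.1] true AND false = false
[2.2.2.1] NOT false = true
[2.2.2] NOT true = false
[2.2] false OR false = false
[2] false OR false = false
[root] exactly-one(false, false) = false
Overall: false → disabled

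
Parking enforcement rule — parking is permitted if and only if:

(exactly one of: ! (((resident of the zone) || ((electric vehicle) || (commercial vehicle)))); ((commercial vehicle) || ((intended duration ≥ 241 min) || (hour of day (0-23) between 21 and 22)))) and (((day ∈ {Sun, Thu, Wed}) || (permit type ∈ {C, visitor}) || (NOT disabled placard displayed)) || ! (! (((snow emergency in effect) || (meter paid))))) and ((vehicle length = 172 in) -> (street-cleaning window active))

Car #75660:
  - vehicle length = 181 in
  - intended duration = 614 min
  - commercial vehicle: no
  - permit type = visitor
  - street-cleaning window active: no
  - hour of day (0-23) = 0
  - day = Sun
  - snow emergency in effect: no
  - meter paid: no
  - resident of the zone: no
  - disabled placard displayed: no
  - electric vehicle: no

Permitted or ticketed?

Atomic conditions:
  resident of the zone: no → false
  electric vehicle: no → false
  commercial vehicle: no → false
  intended duration ≥ 241 min: 614 ≥ 241 is true
  hour of day (0-23) between 21 and 22: 0 in [21, 22] is false
  day ∈ {Sun, Thu, Wed}: Sun is in the set → true
  permit type ∈ {C, visitor}: visitor is in the set → true
  NOT disabled placard displayed: no → true
  snow emergency in effect: no → false
  meter paid: no → false
  vehicle length = 172 in: 181 == 172 is false
  street-cleaning window active: no → false
Combine:
[1.1.1.2] false OR false = false
[1.1.1] false OR false = false
[1.1] NOT false = true
[1.2.2] true OR false = true
[1.2] false OR true = true
[1] exactly-one(true, true) = false
[2.1] true OR true OR true = true
[2.2.1.1] false OR false = false
[2.2.1] NOT false = true
[2.2] NOT true = false
[2] true OR false = true
[3] false → false (antecedent false ⇒ implication holds) = true
[root] false AND true AND true = false
Overall: false → ticketed

Ticketed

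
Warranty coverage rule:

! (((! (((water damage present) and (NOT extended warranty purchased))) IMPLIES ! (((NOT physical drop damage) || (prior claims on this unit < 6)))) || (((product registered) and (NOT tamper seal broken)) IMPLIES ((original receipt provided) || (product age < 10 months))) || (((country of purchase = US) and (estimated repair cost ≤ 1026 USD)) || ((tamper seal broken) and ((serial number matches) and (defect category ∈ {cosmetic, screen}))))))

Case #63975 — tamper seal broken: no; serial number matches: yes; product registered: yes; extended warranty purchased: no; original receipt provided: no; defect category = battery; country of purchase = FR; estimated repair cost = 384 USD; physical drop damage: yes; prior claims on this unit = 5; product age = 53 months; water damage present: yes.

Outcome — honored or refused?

Atomic conditions:
  water damage present: yes → true
  NOT extended warranty purchased: no → true
  NOT physical drop damage: yes → false
  prior claims on this unit < 6: 5 < 6 is true
  product registered: yes → true
  NOT tamper seal broken: no → true
  original receipt provided: no → false
  product age < 10 months: 53 < 10 is false
  country of purchase = US: FR == US is false
  estimated repair cost ≤ 1026 USD: 384 ≤ 1026 is true
  tamper seal broken: no → false
  serial number matches: yes → true
  defect category ∈ {cosmetic, screen}: battery is not in the set → false
Combine:
[1.1.1.1] true AND true = true
[1.1.1] NOT true = false
[1.1.2.1] false OR true = true
[1.1.2] NOT true = false
[1.1] false → false (antecedent false ⇒ implication holds) = true
[1.2.1] true AND true = true
[1.2.2] false OR false = false
[1.2] true → false = false
[1.3.1] false AND true = false
[1.3.2.2] true AND false = false
[1.3.2] false AND false = false
[1.3] false OR false = false
[1] true OR false OR false = true
[root] NOT true = false
Overall: false → refused

Refused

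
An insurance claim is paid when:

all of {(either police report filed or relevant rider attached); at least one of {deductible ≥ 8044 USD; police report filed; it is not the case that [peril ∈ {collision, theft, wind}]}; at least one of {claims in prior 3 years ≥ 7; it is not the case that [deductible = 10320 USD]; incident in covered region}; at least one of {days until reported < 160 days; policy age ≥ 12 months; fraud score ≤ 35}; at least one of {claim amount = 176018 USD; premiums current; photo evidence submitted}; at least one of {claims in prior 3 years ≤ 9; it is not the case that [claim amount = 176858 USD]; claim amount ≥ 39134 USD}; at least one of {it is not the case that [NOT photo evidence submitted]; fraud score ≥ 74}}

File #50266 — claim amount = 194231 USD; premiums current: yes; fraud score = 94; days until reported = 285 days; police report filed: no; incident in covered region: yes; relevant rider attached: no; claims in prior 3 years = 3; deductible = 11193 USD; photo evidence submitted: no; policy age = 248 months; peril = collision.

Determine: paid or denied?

Atomic conditions:
  police report filed: no → false
  relevant rider attached: no → false
  deductible ≥ 8044 USD: 11193 ≥ 8044 is true
  peril ∈ {collision, theft, wind}: collision is in the set → true
  claims in prior 3 years ≥ 7: 3 ≥ 7 is false
  deductible = 10320 USD: 11193 == 10320 is false
  incident in covered region: yes → true
  days until reported < 160 days: 285 < 160 is false
  policy age ≥ 12 months: 248 ≥ 12 is true
  fraud score ≤ 35: 94 ≤ 35 is false
  claim amount = 176018 USD: 194231 == 176018 is false
  premiums current: yes → true
  photo evidence submitted: no → false
  claims in prior 3 years ≤ 9: 3 ≤ 9 is true
  claim amount = 176858 USD: 194231 == 176858 is false
  claim amount ≥ 39134 USD: 194231 ≥ 39134 is true
  NOT photo evidence submitted: no → true
  fraud score ≥ 74: 94 ≥ 74 is true
Combine:
[1] false OR false = false
[2.3] NOT true = false
[2] true OR false OR false = true
[3.2] NOT false = true
[3] false OR true OR true = true
[4] false OR true OR false = true
[5] false OR true OR false = true
[6.2] NOT false = true
[6] true OR true OR true = true
[7.1] NOT true = false
[7] false OR true = true
[root] false AND true AND true AND true AND true AND true AND true = false
Overall: false → denied

Denied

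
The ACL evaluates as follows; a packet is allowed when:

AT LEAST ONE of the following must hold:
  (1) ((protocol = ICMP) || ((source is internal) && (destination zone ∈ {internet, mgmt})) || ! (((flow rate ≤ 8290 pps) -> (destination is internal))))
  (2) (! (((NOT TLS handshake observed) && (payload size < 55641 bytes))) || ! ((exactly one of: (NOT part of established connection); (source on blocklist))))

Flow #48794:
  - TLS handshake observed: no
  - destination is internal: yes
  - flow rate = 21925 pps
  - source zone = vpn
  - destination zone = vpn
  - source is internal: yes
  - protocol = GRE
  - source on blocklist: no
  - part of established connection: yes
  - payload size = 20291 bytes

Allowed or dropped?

Allowed

Atomic conditions:
  protocol = ICMP: GRE == ICMP is false
  source is internal: yes → true
  destination zone ∈ {internet, mgmt}: vpn is not in the set → false
  flow rate ≤ 8290 pps: 21925 ≤ 8290 is false
  destination is internal: yes → true
  NOT TLS handshake observed: no → true
  payload size < 55641 bytes: 20291 < 55641 is true
  NOT part of established connection: yes → false
  source on blocklist: no → false
Combine:
[1.2] true AND false = false
[1.3.1] false → true (antecedent false ⇒ implication holds) = true
[1.3] NOT true = false
[1] false OR false OR false = false
[2.1.1] true AND true = true
[2.1] NOT true = false
[2.2.1] exactly-one(false, false) = false
[2.2] NOT false = true
[2] false OR true = true
[root] false OR true = true
Overall: true → allowed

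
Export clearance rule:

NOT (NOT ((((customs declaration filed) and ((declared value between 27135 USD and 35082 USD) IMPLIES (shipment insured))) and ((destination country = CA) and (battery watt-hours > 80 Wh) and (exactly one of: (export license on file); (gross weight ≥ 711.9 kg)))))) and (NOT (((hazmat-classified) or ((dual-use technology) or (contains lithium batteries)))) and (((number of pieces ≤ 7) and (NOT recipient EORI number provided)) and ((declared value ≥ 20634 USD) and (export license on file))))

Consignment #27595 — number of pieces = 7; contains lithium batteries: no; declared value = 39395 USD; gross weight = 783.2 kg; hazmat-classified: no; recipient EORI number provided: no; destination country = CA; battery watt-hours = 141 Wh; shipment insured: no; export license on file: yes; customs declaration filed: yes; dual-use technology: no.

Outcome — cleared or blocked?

Atomic conditions:
  customs declaration filed: yes → true
  declared value between 27135 USD and 35082 USD: 39395 in [27135, 35082] is false
  shipment insured: no → false
  destination country = CA: CA == CA is true
  battery watt-hours > 80 Wh: 141 > 80 is true
  export license on file: yes → true
  gross weight ≥ 711.9 kg: 783.2 ≥ 711.9 is true
  hazmat-classified: no → false
  dual-use technology: no → false
  contains lithium batteries: no → false
  number of pieces ≤ 7: 7 ≤ 7 is true
  NOT recipient EORI number provided: no → true
  declared value ≥ 20634 USD: 39395 ≥ 20634 is true
Combine:
[1.1.1.1.2] false → false (antecedent false ⇒ implication holds) = true
[1.1.1.1] true AND true = true
[1.1.1.2.3] exactly-one(true, true) = false
[1.1.1.2] true AND true AND false = false
[1.1.1] true AND false = false
[1.1] NOT false = true
[1] NOT true = false
[2.1.1.2] false OR false = false
[2.1.1] false OR false = false
[2.1] NOT false = true
[2.2.1] true AND true = true
[2.2.2] true AND true = true
[2.2] true AND true = true
[2] true AND true = true
[root] false AND true = false
Overall: false → blocked

Blocked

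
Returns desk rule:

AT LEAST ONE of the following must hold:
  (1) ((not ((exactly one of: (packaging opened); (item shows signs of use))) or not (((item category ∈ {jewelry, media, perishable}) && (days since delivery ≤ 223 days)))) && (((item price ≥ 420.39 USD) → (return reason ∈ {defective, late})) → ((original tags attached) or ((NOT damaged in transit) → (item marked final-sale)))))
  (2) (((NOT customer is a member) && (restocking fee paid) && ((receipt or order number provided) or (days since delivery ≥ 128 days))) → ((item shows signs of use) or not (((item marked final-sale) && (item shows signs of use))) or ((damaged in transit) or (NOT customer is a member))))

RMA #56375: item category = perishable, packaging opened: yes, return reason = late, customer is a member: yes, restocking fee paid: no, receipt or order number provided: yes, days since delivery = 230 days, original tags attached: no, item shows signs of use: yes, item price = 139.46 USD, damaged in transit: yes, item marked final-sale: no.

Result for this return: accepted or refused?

Accepted

Atomic conditions:
  packaging opened: yes → true
  item shows signs of use: yes → true
  item category ∈ {jewelry, media, perishable}: perishable is in the set → true
  days since delivery ≤ 223 days: 230 ≤ 223 is false
  item price ≥ 420.39 USD: 139.46 ≥ 420.39 is false
  return reason ∈ {defective, late}: late is in the set → true
  original tags attached: no → false
  NOT damaged in transit: yes → false
  item marked final-sale: no → false
  NOT customer is a member: yes → false
  restocking fee paid: no → false
  receipt or order number provided: yes → true
  days since delivery ≥ 128 days: 230 ≥ 128 is true
  damaged in transit: yes → true
Combine:
[1.1.1.1] exactly-one(true, true) = false
[1.1.1] NOT false = true
[1.1.2.1] true AND false = false
[1.1.2] NOT false = true
[1.1] true OR true = true
[1.2.1] false → true (antecedent false ⇒ implication holds) = true
[1.2.2.2] false → false (antecedent false ⇒ implication holds) = true
[1.2.2] false OR true = true
[1.2] true → true = true
[1] true AND true = true
[2.1.3] true OR true = true
[2.1] false AND false AND true = false
[2.2.2.1] false AND true = false
[2.2.2] NOT false = true
[2.2.3] true OR false = true
[2.2] true OR true OR true = true
[2] false → true (antecedent false ⇒ implication holds) = true
[root] true OR true = true
Overall: true → accepted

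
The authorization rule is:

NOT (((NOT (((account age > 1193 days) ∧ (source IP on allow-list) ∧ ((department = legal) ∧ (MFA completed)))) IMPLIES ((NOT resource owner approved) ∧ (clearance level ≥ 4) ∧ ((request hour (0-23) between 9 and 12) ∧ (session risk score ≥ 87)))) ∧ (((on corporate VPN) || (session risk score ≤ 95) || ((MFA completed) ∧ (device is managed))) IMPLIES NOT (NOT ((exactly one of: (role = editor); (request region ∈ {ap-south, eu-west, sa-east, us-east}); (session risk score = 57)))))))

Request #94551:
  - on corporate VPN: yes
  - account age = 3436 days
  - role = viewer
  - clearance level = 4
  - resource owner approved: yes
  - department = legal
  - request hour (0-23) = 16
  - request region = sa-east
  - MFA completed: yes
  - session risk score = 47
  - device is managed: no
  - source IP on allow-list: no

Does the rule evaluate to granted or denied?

Atomic conditions:
  account age > 1193 days: 3436 > 1193 is true
  source IP on allow-list: no → false
  department = legal: legal == legal is true
  MFA completed: yes → true
  NOT resource owner approved: yes → false
  clearance level ≥ 4: 4 ≥ 4 is true
  request hour (0-23) between 9 and 12: 16 in [9, 12] is false
  session risk score ≥ 87: 47 ≥ 87 is false
  on corporate VPN: yes → true
  session risk score ≤ 95: 47 ≤ 95 is true
  device is managed: no → false
  role = editor: viewer == editor is false
  request region ∈ {ap-south, eu-west, sa-east, us-east}: sa-east is in the set → true
  session risk score = 57: 47 == 57 is false
Combine:
[1.1.1.1.3] true AND true = true
[1.1.1.1] true AND false AND true = false
[1.1.1] NOT false = true
[1.1.2.3] false AND false = false
[1.1.2] false AND true AND false = false
[1.1] true → false = false
[1.2.1.3] true AND false = false
[1.2.1] true OR true OR false = true
[1.2.2.1.1] exactly-one(false, true, false) = true
[1.2.2.1] NOT true = false
[1.2.2] NOT false = true
[1.2] true → true = true
[1] false AND true = false
[root] NOT false = true
Overall: true → granted

Granted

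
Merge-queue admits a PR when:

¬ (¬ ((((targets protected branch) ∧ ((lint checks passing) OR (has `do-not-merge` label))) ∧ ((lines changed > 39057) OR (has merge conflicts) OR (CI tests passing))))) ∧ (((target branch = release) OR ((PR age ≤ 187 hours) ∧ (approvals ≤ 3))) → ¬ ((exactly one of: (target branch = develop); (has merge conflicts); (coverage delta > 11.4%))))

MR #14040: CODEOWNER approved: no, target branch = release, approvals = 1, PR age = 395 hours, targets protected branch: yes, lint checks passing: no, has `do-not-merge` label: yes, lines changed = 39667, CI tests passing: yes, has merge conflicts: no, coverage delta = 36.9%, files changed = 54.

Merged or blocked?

Atomic conditions:
  targets protected branch: yes → true
  lint checks passing: no → false
  has `do-not-merge` label: yes → true
  lines changed > 39057: 39667 > 39057 is true
  has merge conflicts: no → false
  CI tests passing: yes → true
  target branch = release: release == release is true
  PR age ≤ 187 hours: 395 ≤ 187 is false
  approvals ≤ 3: 1 ≤ 3 is true
  target branch = develop: release == develop is false
  coverage delta > 11.4%: 36.9 > 11.4 is true
Combine:
[1.1.1.1.2] false OR true = true
[1.1.1.1] true AND true = true
[1.1.1.2] true OR false OR true = true
[1.1.1] true AND true = true
[1.1] NOT true = false
[1] NOT false = true
[2.1.2] false AND true = false
[2.1] true OR false = true
[2.2.1] exactly-one(false, false, true) = true
[2.2] NOT true = false
[2] true → false = false
[root] true AND false = false
Overall: false → blocked

Blocked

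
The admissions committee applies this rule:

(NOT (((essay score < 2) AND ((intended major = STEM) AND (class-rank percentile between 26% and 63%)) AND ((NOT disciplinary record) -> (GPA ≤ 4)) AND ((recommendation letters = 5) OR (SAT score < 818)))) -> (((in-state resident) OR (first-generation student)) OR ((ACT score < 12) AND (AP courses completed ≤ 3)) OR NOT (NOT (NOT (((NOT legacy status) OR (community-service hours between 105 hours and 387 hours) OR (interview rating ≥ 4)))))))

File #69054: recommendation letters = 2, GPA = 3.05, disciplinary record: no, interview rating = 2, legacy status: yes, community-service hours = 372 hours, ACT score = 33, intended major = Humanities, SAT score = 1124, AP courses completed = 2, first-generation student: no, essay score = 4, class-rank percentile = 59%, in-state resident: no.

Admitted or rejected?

Atomic conditions:
  essay score < 2: 4 < 2 is false
  intended major = STEM: Humanities == STEM is false
  class-rank percentile between 26% and 63%: 59 in [26, 63] is true
  NOT disciplinary record: no → true
  GPA ≤ 4: 3.05 ≤ 4 is true
  recommendation letters = 5: 2 == 5 is false
  SAT score < 818: 1124 < 818 is false
  in-state resident: no → false
  first-generation student: no → false
  ACT score < 12: 33 < 12 is false
  AP courses completed ≤ 3: 2 ≤ 3 is true
  NOT legacy status: yes → false
  community-service hours between 105 hours and 387 hours: 372 in [105, 387] is true
  interview rating ≥ 4: 2 ≥ 4 is false
Combine:
[1.1.2] false AND true = false
[1.1.3] true → true = true
[1.1.4] false OR false = false
[1.1] false AND false AND true AND false = false
[1] NOT false = true
[2.1] false OR false = false
[2.2] false AND true = false
[2.3.1.1.1] false OR true OR false = true
[2.3.1.1] NOT true = false
[2.3.1] NOT false = true
[2.3] NOT true = false
[2] false OR false OR false = false
[root] true → false = false
Overall: false → rejected

Rejected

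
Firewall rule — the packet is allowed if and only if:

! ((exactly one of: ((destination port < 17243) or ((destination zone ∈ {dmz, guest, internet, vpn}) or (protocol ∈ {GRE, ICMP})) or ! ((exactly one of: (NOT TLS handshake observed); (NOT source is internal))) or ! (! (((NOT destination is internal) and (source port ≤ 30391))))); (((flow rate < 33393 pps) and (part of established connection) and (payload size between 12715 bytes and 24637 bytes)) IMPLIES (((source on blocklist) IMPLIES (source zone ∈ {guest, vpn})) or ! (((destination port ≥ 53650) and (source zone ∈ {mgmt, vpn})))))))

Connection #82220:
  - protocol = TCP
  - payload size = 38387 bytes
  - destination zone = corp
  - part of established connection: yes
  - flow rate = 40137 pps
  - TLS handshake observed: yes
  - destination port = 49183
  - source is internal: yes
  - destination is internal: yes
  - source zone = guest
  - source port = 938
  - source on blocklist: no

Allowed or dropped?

Allowed

Atomic conditions:
  destination port < 17243: 49183 < 17243 is false
  destination zone ∈ {dmz, guest, internet, vpn}: corp is not in the set → false
  protocol ∈ {GRE, ICMP}: TCP is not in the set → false
  NOT TLS handshake observed: yes → false
  NOT source is internal: yes → false
  NOT destination is internal: yes → false
  source port ≤ 30391: 938 ≤ 30391 is true
  flow rate < 33393 pps: 40137 < 33393 is false
  part of established connection: yes → true
  payload size between 12715 bytes and 24637 bytes: 38387 in [12715, 24637] is false
  source on blocklist: no → false
  source zone ∈ {guest, vpn}: guest is in the set → true
  destination port ≥ 53650: 49183 ≥ 53650 is false
  source zone ∈ {mgmt, vpn}: guest is not in the set → false
Combine:
[1.1.2] false OR false = false
[1.1.3.1] exactly-one(false, false) = false
[1.1.3] NOT false = true
[1.1.4.1.1] false AND true = false
[1.1.4.1] NOT false = true
[1.1.4] NOT true = false
[1.1] false OR false OR true OR false = true
[1.2.1] false AND true AND false = false
[1.2.2.1] false → true (antecedent false ⇒ implication holds) = true
[1.2.2.2.1] false AND false = false
[1.2.2.2] NOT false = true
[1.2.2] true OR true = true
[1.2] false → true (antecedent false ⇒ implication holds) = true
[1] exactly-one(true, true) = false
[root] NOT false = true
Overall: true → allowed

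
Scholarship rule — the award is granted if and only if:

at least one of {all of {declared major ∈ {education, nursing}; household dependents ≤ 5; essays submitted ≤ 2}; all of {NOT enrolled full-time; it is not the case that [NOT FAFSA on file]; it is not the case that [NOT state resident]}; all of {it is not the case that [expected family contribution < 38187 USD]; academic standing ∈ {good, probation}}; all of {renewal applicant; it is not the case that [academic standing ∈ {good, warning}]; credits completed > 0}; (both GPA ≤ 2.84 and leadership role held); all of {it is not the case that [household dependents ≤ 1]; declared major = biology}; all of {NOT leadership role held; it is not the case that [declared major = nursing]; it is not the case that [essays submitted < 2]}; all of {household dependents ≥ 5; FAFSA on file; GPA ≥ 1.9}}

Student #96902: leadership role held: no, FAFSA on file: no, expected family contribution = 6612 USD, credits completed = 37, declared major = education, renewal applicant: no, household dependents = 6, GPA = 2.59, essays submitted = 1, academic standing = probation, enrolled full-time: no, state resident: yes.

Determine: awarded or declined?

Declined

Atomic conditions:
  declared major ∈ {education, nursing}: education is in the set → true
  household dependents ≤ 5: 6 ≤ 5 is false
  essays submitted ≤ 2: 1 ≤ 2 is true
  NOT enrolled full-time: no → true
  NOT FAFSA on file: no → true
  NOT state resident: yes → false
  expected family contribution < 38187 USD: 6612 < 38187 is true
  academic standing ∈ {good, probation}: probation is in the set → true
  renewal applicant: no → false
  academic standing ∈ {good, warning}: probation is not in the set → false
  credits completed > 0: 37 > 0 is true
  GPA ≤ 2.84: 2.59 ≤ 2.84 is true
  leadership role held: no → false
  household dependents ≤ 1: 6 ≤ 1 is false
  declared major = biology: education == biology is false
  NOT leadership role held: no → true
  declared major = nursing: education == nursing is false
  essays submitted < 2: 1 < 2 is true
  household dependents ≥ 5: 6 ≥ 5 is true
  FAFSA on file: no → false
  GPA ≥ 1.9: 2.59 ≥ 1.9 is true
Combine:
[1] true AND false AND true = false
[2.2] NOT true = false
[2.3] NOT false = true
[2] true AND false AND true = false
[3.1] NOT true = false
[3] false AND true = false
[4.2] NOT false = true
[4] false AND true AND true = false
[5] true AND false = false
[6.1] NOT false = true
[6] true AND false = false
[7.2] NOT false = true
[7.3] NOT true = false
[7] true AND true AND false = false
[8] true AND false AND true = false
[root] false OR false OR false OR false OR false OR false OR false OR false = false
Overall: false → declined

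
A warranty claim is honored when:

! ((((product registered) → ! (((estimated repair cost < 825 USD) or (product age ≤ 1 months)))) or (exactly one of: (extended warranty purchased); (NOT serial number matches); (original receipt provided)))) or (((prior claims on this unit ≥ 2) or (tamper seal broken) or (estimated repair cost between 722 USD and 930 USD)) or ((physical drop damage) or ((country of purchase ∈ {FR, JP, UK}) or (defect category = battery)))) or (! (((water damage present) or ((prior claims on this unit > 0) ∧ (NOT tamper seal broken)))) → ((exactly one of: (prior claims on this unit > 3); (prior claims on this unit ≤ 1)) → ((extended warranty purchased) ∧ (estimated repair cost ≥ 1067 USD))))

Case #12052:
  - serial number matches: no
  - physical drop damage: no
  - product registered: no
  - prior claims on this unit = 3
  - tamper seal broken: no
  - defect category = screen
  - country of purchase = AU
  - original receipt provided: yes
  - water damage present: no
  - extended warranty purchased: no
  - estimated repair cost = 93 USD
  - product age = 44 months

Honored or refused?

Atomic conditions:
  product registered: no → false
  estimated repair cost < 825 USD: 93 < 825 is true
  product age ≤ 1 months: 44 ≤ 1 is false
  extended warranty purchased: no → false
  NOT serial number matches: no → true
  original receipt provided: yes → true
  prior claims on this unit ≥ 2: 3 ≥ 2 is true
  tamper seal broken: no → false
  estimated repair cost between 722 USD and 930 USD: 93 in [722, 930] is false
  physical drop damage: no → false
  country of purchase ∈ {FR, JP, UK}: AU is not in the set → false
  defect category = battery: screen == battery is false
  water damage present: no → false
  prior claims on this unit > 0: 3 > 0 is true
  NOT tamper seal broken: no → true
  prior claims on this unit > 3: 3 > 3 is false
  prior claims on this unit ≤ 1: 3 ≤ 1 is false
  estimated repair cost ≥ 1067 USD: 93 ≥ 1067 is false
Combine:
[1.1.1.2.1] true OR false = true
[1.1.1.2] NOT true = false
[1.1.1] false → false (antecedent false ⇒ implication holds) = true
[1.1.2] exactly-one(false, true, true) = false
[1.1] true OR false = true
[1] NOT true = false
[2.1] true OR false OR false = true
[2.2.2] false OR false = false
[2.2] false OR false = false
[2] true OR false = true
[3.1.1.2] true AND true = true
[3.1.1] false OR true = true
[3.1] NOT true = false
[3.2.1] exactly-one(false, false) = false
[3.2.2] false AND false = false
[3.2] false → false (antecedent false ⇒ implication holds) = true
[3] false → true (antecedent false ⇒ implication holds) = true
[root] false OR true OR true = true
Overall: true → honored

Honored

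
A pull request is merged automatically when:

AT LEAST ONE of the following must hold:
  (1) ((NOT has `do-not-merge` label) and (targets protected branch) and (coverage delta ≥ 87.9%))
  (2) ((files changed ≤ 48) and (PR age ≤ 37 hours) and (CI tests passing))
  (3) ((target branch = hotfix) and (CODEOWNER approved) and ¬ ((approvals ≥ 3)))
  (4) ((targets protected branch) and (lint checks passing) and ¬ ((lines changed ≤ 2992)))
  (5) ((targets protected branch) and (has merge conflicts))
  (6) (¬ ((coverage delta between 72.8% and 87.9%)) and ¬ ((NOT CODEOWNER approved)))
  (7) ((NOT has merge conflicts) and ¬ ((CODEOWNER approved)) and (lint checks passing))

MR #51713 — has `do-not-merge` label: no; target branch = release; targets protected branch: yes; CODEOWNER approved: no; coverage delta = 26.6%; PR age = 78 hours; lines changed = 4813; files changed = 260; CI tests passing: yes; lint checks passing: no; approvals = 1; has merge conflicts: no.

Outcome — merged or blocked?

Atomic conditions:
  NOT has `do-not-merge` label: no → true
  targets protected branch: yes → true
  coverage delta ≥ 87.9%: 26.6 ≥ 87.9 is false
  files changed ≤ 48: 260 ≤ 48 is false
  PR age ≤ 37 hours: 78 ≤ 37 is false
  CI tests passing: yes → true
  target branch = hotfix: release == hotfix is false
  CODEOWNER approved: no → false
  approvals ≥ 3: 1 ≥ 3 is false
  lint checks passing: no → false
  lines changed ≤ 2992: 4813 ≤ 2992 is false
  has merge conflicts: no → false
  coverage delta between 72.8% and 87.9%: 26.6 in [72.8, 87.9] is false
  NOT CODEOWNER approved: no → true
  NOT has merge conflicts: no → true
Combine:
[1] true AND true AND false = false
[2] false AND false AND true = false
[3.3] NOT false = true
[3] false AND false AND true = false
[4.3] NOT false = true
[4] true AND false AND true = false
[5] true AND false = false
[6.1] NOT false = true
[6.2] NOT true = false
[6] true AND false = false
[7.2] NOT false = true
[7] true AND true AND false = false
[root] false OR false OR false OR false OR false OR false OR false = false
Overall: false → blocked

Blocked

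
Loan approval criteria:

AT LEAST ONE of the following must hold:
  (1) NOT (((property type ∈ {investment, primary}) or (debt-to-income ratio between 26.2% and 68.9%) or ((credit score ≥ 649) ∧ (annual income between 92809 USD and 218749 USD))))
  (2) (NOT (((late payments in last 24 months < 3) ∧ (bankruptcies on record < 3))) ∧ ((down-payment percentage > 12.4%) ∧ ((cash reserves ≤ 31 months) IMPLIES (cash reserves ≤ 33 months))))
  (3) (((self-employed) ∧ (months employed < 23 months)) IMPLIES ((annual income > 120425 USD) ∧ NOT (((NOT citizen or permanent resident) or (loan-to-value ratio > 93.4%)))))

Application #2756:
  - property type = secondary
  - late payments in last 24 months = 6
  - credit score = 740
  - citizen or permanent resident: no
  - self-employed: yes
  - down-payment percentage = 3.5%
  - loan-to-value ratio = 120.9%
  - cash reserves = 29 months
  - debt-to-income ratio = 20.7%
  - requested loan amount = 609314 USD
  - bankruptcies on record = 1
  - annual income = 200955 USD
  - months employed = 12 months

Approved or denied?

Denied

Atomic conditions:
  property type ∈ {investment, primary}: secondary is not in the set → false
  debt-to-income ratio between 26.2% and 68.9%: 20.7 in [26.2, 68.9] is false
  credit score ≥ 649: 740 ≥ 649 is true
  annual income between 92809 USD and 218749 USD: 200955 in [92809, 218749] is true
  late payments in last 24 months < 3: 6 < 3 is false
  bankruptcies on record < 3: 1 < 3 is true
  down-payment percentage > 12.4%: 3.5 > 12.4 is false
  cash reserves ≤ 31 months: 29 ≤ 31 is true
  cash reserves ≤ 33 months: 29 ≤ 33 is true
  self-employed: yes → true
  months employed < 23 months: 12 < 23 is true
  annual income > 120425 USD: 200955 > 120425 is true
  NOT citizen or permanent resident: no → true
  loan-to-value ratio > 93.4%: 120.9 > 93.4 is true
Combine:
[1.1.3] true AND true = true
[1.1] false OR false OR true = true
[1] NOT true = false
[2.1.1] false AND true = false
[2.1] NOT false = true
[2.2.2] true → true = true
[2.2] false AND true = false
[2] true AND false = false
[3.1] true AND true = true
[3.2.2.1] true OR true = true
[3.2.2] NOT true = false
[3.2] true AND false = false
[3] true → false = false
[root] false OR false OR false = false
Overall: false → denied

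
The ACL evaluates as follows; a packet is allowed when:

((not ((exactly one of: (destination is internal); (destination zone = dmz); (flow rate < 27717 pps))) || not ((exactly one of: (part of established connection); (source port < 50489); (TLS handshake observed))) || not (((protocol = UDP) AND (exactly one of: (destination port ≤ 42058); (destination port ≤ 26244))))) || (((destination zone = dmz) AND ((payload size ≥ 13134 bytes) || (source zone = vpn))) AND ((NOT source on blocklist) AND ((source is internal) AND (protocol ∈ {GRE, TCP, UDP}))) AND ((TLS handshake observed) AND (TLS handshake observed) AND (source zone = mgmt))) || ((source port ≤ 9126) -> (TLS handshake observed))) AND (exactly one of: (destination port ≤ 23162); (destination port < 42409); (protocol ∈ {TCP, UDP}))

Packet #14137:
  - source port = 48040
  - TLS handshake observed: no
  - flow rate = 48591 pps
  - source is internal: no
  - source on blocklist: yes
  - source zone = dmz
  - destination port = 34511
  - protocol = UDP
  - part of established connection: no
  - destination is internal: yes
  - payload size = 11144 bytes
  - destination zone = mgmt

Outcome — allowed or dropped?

Dropped

Atomic conditions:
  destination is internal: yes → true
  destination zone = dmz: mgmt == dmz is false
  flow rate < 27717 pps: 48591 < 27717 is false
  part of established connection: no → false
  source port < 50489: 48040 < 50489 is true
  TLS handshake observed: no → false
  protocol = UDP: UDP == UDP is true
  destination port ≤ 42058: 34511 ≤ 42058 is true
  destination port ≤ 26244: 34511 ≤ 26244 is false
  payload size ≥ 13134 bytes: 11144 ≥ 13134 is false
  source zone = vpn: dmz == vpn is false
  NOT source on blocklist: yes → false
  source is internal: no → false
  protocol ∈ {GRE, TCP, UDP}: UDP is in the set → true
  source zone = mgmt: dmz == mgmt is false
  source port ≤ 9126: 48040 ≤ 9126 is false
  destination port ≤ 23162: 34511 ≤ 23162 is false
  destination port < 42409: 34511 < 42409 is true
  protocol ∈ {TCP, UDP}: UDP is in the set → true
Combine:
[1.1.1.1] exactly-one(true, false, false) = true
[1.1.1] NOT true = false
[1.1.2.1] exactly-one(false, true, false) = true
[1.1.2] NOT true = false
[1.1.3.1.2] exactly-one(true, false) = true
[1.1.3.1] true AND true = true
[1.1.3] NOT true = false
[1.1] false OR false OR false = false
[1.2.1.2] false OR false = false
[1.2.1] false AND false = false
[1.2.2.2] false AND true = false
[1.2.2] false AND false = false
[1.2.3] false AND false AND false = false
[1.2] false AND false AND false = false
[1.3] false → false (antecedent false ⇒ implication holds) = true
[1] false OR false OR true = true
[2] exactly-one(false, true, true) = false
[root] true AND false = false
Overall: false → dropped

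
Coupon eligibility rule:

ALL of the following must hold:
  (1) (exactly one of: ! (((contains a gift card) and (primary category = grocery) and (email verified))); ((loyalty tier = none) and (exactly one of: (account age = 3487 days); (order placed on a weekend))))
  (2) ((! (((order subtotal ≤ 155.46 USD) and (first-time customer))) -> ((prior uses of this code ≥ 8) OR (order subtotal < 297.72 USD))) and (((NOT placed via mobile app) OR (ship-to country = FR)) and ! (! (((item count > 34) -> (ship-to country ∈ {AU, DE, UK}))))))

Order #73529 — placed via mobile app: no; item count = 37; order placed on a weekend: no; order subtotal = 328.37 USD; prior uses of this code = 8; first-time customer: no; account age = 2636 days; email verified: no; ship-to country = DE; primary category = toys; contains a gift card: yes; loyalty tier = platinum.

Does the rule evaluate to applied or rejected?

Applied

Atomic conditions:
  contains a gift card: yes → true
  primary category = grocery: toys == grocery is false
  email verified: no → false
  loyalty tier = none: platinum == none is false
  account age = 3487 days: 2636 == 3487 is false
  order placed on a weekend: no → false
  order subtotal ≤ 155.46 USD: 328.37 ≤ 155.46 is false
  first-time customer: no → false
  prior uses of this code ≥ 8: 8 ≥ 8 is true
  order subtotal < 297.72 USD: 328.37 < 297.72 is false
  NOT placed via mobile app: no → true
  ship-to country = FR: DE == FR is false
  item count > 34: 37 > 34 is true
  ship-to country ∈ {AU, DE, UK}: DE is in the set → true
Combine:
[1.1.1] true AND false AND false = false
[1.1] NOT false = true
[1.2.2] exactly-one(false, false) = false
[1.2] false AND false = false
[1] exactly-one(true, false) = true
[2.1.1.1] false AND false = false
[2.1.1] NOT false = true
[2.1.2] true OR false = true
[2.1] true → true = true
[2.2.1] true OR false = true
[2.2.2.1.1] true → true = true
[2.2.2.1] NOT true = false
[2.2.2] NOT false = true
[2.2] true AND true = true
[2] true AND true = true
[root] true AND true = true
Overall: true → applied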